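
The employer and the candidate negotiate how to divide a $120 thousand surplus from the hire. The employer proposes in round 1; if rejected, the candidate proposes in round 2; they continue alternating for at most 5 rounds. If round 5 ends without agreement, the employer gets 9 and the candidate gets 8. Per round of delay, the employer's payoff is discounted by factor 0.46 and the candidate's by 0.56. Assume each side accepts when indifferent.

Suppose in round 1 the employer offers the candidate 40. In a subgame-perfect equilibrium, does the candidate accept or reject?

Work out the candidate's continuation value if the offer is rejected.
Round 5 (the employer proposes): the candidate gets 8 if talks fail, so the employer offers 8 and keeps 112.
Round 4 (the candidate proposes): the employer can get 112 next round, worth 0.46 × 112 = 51.52 now; the candidate offers that and keeps 68.48.
Round 3 (the employer proposes): the candidate can get 68.48 next round, worth 0.56 × 68.48 = 38.3488 now; the employer offers that and keeps 81.6512.
Round 2 (the candidate proposes): the employer can get 81.6512 next round, worth 0.46 × 81.6512 = 37.559552 now. The candidate offers 37.559552 and keeps 120 − 37.559552 = 82.440448.
So by rejecting in round 1, the candidate gets 82.440448 next round, worth 0.56 × 82.440448 = 46.16665088 now.
Offer 40 < 46.16665088, so the candidate rejects.

Reject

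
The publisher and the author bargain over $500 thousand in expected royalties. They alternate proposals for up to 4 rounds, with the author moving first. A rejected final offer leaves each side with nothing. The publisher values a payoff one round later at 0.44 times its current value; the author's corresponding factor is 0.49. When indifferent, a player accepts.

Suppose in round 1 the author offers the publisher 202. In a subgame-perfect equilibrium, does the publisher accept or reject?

Round 4 (the publisher proposes): the author will accept anything ≥ 0, so the publisher offers 0 and keeps 500.
Round 3 (the author proposes): the publisher can get 500 next round, worth 0.44 × 500 = 220 now, so the author offers 220, keeping 280.
Round 2 (the publisher proposes): the author can get 280 next round, worth 0.49 × 280 = 137.2 now, so the publisher offers 137.2, keeping 362.8.
So by rejecting in round 1, the publisher gets 362.8 next round, worth 0.44 × 362.8 = 159.632 now.
Offer 202 ≥ 159.632, so the publisher accepts.

Accept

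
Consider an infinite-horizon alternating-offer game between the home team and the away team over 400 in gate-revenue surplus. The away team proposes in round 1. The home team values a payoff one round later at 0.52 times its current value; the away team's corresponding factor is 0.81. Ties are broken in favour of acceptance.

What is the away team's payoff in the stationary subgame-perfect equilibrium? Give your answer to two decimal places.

331.72

When the away team proposes, the home team accepts any offer worth at least 0.52 times what the home team would get by proposing next round; and vice versa.
This gives x = 400 − 0.52y and y = 400 − 0.81x, where x and y are each side's share when it proposes.
Hence (1 − 0.52·0.81)x = 400(1 − 0.52), i.e. 0.5788·x = 192.
x ≈ 331.7208; the home team's share is 400 − x ≈ 68.2792.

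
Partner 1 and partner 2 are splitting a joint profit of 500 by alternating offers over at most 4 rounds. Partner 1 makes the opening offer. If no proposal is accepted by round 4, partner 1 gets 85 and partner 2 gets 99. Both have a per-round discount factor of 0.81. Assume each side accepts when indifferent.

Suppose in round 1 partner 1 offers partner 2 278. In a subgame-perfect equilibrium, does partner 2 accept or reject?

Round 4 (partner 2 proposes): partner 1 gets 85 if talks fail, so partner 2 offers 85 and keeps 415.
Round 3 (partner 1 proposes): partner 2 can get 415 next round, worth 0.81 × 415 = 336.15 now. Partner 1 offers 336.15 and keeps 500 − 336.15 = 163.85.
Round 2 (partner 2 proposes): partner 1 can get 163.85 next round, worth 0.81 × 163.85 = 132.7185 now; partner 2 offers that and keeps 367.2815.
So by rejecting in round 1, partner 2 gets 367.2815 next round, worth 0.81 × 367.2815 = 297.498015 now.
Offer 278 < 297.498015, so partner 2 rejects.

Reject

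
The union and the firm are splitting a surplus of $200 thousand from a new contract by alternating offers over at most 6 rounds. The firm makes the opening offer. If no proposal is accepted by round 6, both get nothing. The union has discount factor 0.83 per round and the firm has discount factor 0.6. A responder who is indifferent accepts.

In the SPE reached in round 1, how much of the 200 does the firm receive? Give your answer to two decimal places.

59.36

Round 6 (the union proposes): rejection yields 0 for the firm; the union offers 0 and keeps 200.
Round 5 (the firm proposes): the union can get 200 next round, worth 0.83 × 200 = 166 now; the firm offers that and keeps 34.
Round 4 (the union proposes): the firm can get 34 next round, worth 0.6 × 34 = 20.4 now. The union offers 20.4 and keeps 200 − 20.4 = 179.6.
Round 3 (the firm proposes): the union can get 179.6 next round, worth 0.83 × 179.6 = 149.068 now, so the firm offers 149.068, keeping 50.932.
Round 2 (the union proposes): the firm can get 50.932 next round, worth 0.6 × 50.932 = 30.5592 now, so the union offers 30.5592, keeping 169.4408.
Round 1 (the firm proposes): the union can get 169.4408 next round, worth 0.83 × 169.4408 = 140.635864 now, so the firm offers 140.635864, keeping 59.364136.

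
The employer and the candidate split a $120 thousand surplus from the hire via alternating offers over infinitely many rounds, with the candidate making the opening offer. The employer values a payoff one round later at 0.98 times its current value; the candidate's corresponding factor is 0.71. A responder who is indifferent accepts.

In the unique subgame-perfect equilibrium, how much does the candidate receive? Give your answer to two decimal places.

7.89

Let x be the candidate's share when the candidate proposes and y be the employer's share when the employer proposes.
The employer accepts iff offered ≥ 0.98·y, so x = 120 − 0.98y. Symmetrically y = 120 − 0.71x.
Substituting: x = 120 − 0.98(120 − 0.71x), giving x(1 − 0.71·0.98) = 120(1 − 0.98).
So x = 120 × 0.02 / 0.3042 ≈ 7.8895, and the employer receives 120 − x ≈ 112.1105.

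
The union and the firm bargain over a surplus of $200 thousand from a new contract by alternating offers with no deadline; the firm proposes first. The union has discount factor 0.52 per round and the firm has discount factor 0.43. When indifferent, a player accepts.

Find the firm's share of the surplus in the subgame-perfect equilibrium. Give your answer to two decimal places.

123.65

When the firm proposes, the union accepts any offer worth at least 0.52 times what the union would get by proposing next round; and vice versa.
This gives x = 200 − 0.52y and y = 200 − 0.43x, where x and y are each side's share when it proposes.
Hence (1 − 0.52·0.43)x = 200(1 − 0.52), i.e. 0.7764·x = 96.
x ≈ 123.6476; the union's share is 200 − x ≈ 76.3524.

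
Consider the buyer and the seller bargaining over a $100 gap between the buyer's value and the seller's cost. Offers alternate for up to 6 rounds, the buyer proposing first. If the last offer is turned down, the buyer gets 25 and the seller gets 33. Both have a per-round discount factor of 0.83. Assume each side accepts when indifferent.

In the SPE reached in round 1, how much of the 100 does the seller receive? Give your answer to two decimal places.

Round 6 (the seller proposes): the buyer gets 25 if talks fail, so the seller offers 25 and keeps 75.
Round 5 (the buyer proposes): the seller can get 75 next round, worth 0.83 × 75 = 62.25 now. The buyer offers 62.25 and keeps 100 − 62.25 = 37.75.
Round 4 (the seller proposes): the buyer can get 37.75 next round, worth 0.83 × 37.75 = 31.3325 now. The seller offers 31.3325 and keeps 100 − 31.3325 = 68.6675.
Round 3 (the buyer proposes): the seller can get 68.6675 next round, worth 0.83 × 68.6675 = 56.994025 now, so the buyer offers 56.994025, keeping 43.005975.
Round 2 (the seller proposes): the buyer can get 43.005975 next round, worth 0.83 × 43.005975 = 35.69495925 now. The seller offers 35.69495925 and keeps 100 − 35.69495925 = 64.30504075.
Round 1 (the buyer proposes): the seller can get 64.30504075 next round, worth 0.83 × 64.30504075 = 53.3731838225 now, so the buyer offers 53.3731838225, keeping 46.6268161775.

53.37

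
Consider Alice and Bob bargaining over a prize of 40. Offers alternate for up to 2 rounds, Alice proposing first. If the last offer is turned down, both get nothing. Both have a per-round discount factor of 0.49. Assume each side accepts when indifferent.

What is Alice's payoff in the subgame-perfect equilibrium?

By backward induction:
Round 2 (Bob proposes): rejection yields 0 for Alice; Bob offers 0 and keeps 40.
Round 1 (Alice proposes): Bob can get 40 next round, worth 0.49 × 40 = 19.6 now; Alice offers that and keeps 20.4.

20.4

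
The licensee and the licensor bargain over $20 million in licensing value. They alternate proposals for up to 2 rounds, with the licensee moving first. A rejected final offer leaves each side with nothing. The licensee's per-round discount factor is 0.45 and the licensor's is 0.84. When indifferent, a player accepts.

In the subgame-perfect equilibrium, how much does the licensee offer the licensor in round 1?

16.8

Round 2 (the licensor proposes): the licensee will accept anything ≥ 0, so the licensor offers 0 and keeps 20.
Round 1 (the licensee proposes): the licensor can get 20 next round, worth 0.84 × 20 = 16.8 now, so the licensee offers 16.8, keeping 3.2.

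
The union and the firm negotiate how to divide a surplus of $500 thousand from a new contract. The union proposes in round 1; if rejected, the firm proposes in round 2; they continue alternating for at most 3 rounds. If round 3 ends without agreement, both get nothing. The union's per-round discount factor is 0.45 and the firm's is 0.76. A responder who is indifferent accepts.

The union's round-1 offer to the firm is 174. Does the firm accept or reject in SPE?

Work out the firm's continuation value if the offer is rejected.
Round 3 (the union proposes): the firm will accept anything ≥ 0, so the union offers 0 and keeps 500.
Round 2 (the firm proposes): the union can get 500 next round, worth 0.45 × 500 = 225 now; the firm offers that and keeps 275.
So by rejecting in round 1, the firm gets 275 next round, worth 0.76 × 275 = 209 now.
Offer 174 < 209, so the firm rejects.

Reject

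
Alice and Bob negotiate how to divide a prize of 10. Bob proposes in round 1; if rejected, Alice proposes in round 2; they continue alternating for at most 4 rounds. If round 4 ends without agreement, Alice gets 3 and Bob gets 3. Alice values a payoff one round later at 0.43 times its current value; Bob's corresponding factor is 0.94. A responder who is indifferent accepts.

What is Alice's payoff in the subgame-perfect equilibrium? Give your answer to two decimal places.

1.47

Round 4 (Alice proposes): Bob gets 3 if talks fail, so Alice offers 3 and keeps 7.
Round 3 (Bob proposes): Alice can get 7 next round, worth 0.43 × 7 = 3.01 now; Bob offers that and keeps 6.99.
Round 2 (Alice proposes): Bob can get 6.99 next round, worth 0.94 × 6.99 = 6.5706 now, so Alice offers 6.5706, keeping 3.4294.
Round 1 (Bob proposes): Alice can get 3.4294 next round, worth 0.43 × 3.4294 = 1.474642 now; Bob offers that and keeps 8.525358.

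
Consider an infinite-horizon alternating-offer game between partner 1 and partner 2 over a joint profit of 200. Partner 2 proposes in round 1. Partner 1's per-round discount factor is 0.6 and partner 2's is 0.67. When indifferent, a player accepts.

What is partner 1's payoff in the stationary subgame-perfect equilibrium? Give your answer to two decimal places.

Let x be partner 2's share when partner 2 proposes and y be partner 1's share when partner 1 proposes.
Partner 1 accepts iff offered ≥ 0.6·y, so x = 200 − 0.6y. Symmetrically y = 200 − 0.67x.
Substituting: x = 200 − 0.6(200 − 0.67x), giving x(1 − 0.67·0.6) = 200(1 − 0.6).
So x = 200 × 0.4 / 0.598 ≈ 133.7793, and partner 1 receives 200 − x ≈ 66.2207.

66.22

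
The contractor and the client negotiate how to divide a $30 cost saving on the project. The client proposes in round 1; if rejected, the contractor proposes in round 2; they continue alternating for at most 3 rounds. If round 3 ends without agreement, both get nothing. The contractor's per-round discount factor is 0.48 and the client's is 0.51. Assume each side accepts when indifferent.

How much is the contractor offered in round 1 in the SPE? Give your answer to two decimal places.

Work backward from the last round.
Round 3 (the client proposes): rejection yields 0 for the contractor; the client offers 0 and keeps 30.
Round 2 (the contractor proposes): the client can get 30 next round, worth 0.51 × 30 = 15.3 now, so the contractor offers 15.3, keeping 14.7.
Round 1 (the client proposes): the contractor can get 14.7 next round, worth 0.48 × 14.7 = 7.056 now; the client offers that and keeps 22.944.

7.06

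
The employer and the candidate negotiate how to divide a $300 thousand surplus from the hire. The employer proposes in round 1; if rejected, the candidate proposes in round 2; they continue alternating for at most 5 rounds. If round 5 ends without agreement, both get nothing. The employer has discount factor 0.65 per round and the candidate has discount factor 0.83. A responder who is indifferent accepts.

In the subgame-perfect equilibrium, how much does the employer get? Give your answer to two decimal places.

165.83

Round 5 (the employer proposes): rejection yields 0 for the candidate; the employer offers 0 and keeps 300.
Round 4 (the candidate proposes): the employer can get 300 next round, worth 0.65 × 300 = 195 now, so the candidate offers 195, keeping 105.
Round 3 (the employer proposes): the candidate can get 105 next round, worth 0.83 × 105 = 87.15 now; the employer offers that and keeps 212.85.
Round 2 (the candidate proposes): the employer can get 212.85 next round, worth 0.65 × 212.85 = 138.3525 now; the candidate offers that and keeps 161.6475.
Round 1 (the employer proposes): the candidate can get 161.6475 next round, worth 0.83 × 161.6475 = 134.167425 now; the employer offers that and keeps 165.832575.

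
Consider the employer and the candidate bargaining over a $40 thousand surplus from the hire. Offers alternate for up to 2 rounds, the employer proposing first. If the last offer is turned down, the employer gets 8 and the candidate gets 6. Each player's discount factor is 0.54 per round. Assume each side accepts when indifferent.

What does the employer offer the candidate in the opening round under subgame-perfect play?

By backward induction:
Round 2 (the candidate proposes): the employer gets 8 if talks fail, so the candidate offers 8 and keeps 32.
Round 1 (the employer proposes): the candidate can get 32 next round, worth 0.54 × 32 = 17.28 now. The employer offers 17.28 and keeps 40 − 17.28 = 22.72.

17.28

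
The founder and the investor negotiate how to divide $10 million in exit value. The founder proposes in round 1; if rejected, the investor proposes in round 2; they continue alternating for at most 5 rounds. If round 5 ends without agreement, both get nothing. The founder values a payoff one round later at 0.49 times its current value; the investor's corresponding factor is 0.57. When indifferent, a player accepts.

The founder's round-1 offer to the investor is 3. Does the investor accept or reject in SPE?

Reject

Round 5 (the founder proposes): rejection yields 0 for the investor; the founder offers 0 and keeps 10.
Round 4 (the investor proposes): the founder can get 10 next round, worth 0.49 × 10 = 4.9 now; the investor offers that and keeps 5.1.
Round 3 (the founder proposes): the investor can get 5.1 next round, worth 0.57 × 5.1 = 2.907 now, so the founder offers 2.907, keeping 7.093.
Round 2 (the investor proposes): the founder can get 7.093 next round, worth 0.49 × 7.093 = 3.47557 now. The investor offers 3.47557 and keeps 10 − 3.47557 = 6.52443.
So by rejecting in round 1, the investor gets 6.52443 next round, worth 0.57 × 6.52443 = 3.7189251 now.
Offer 3 < 3.7189251, so the investor rejects.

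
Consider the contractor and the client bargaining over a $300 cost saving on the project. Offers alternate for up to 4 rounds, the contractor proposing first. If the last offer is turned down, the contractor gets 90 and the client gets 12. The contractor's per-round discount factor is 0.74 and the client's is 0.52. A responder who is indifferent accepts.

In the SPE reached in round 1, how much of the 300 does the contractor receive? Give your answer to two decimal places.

Round 4 (the client proposes): the contractor gets 90 if talks fail, so the client offers 90 and keeps 210.
Round 3 (the contractor proposes): the client can get 210 next round, worth 0.52 × 210 = 109.2 now, so the contractor offers 109.2, keeping 190.8.
Round 2 (the client proposes): the contractor can get 190.8 next round, worth 0.74 × 190.8 = 141.192 now, so the client offers 141.192, keeping 158.808.
Round 1 (the contractor proposes): the client can get 158.808 next round, worth 0.52 × 158.808 = 82.58016 now; the contractor offers that and keeps 217.41984.

217.42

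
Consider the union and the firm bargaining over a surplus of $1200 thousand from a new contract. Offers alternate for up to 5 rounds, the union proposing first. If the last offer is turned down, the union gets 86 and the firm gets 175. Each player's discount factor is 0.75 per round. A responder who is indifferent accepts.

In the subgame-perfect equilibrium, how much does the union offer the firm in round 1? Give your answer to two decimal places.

Round 5 (the union proposes): the firm gets 175 if talks fail, so the union offers 175 and keeps 1025.
Round 4 (the firm proposes): the union can get 1025 next round, worth 0.75 × 1025 = 768.75 now, so the firm offers 768.75, keeping 431.25.
Round 3 (the union proposes): the firm can get 431.25 next round, worth 0.75 × 431.25 = 323.4375 now; the union offers that and keeps 876.5625.
Round 2 (the firm proposes): the union can get 876.5625 next round, worth 0.75 × 876.5625 = 657.421875 now. The firm offers 657.421875 and keeps 1200 − 657.421875 = 542.578125.
Round 1 (the union proposes): the firm can get 542.578125 next round, worth 0.75 × 542.578125 = 406.93359375 now. The union offers 406.93359375 and keeps 1200 − 406.93359375 = 793.06640625.

406.93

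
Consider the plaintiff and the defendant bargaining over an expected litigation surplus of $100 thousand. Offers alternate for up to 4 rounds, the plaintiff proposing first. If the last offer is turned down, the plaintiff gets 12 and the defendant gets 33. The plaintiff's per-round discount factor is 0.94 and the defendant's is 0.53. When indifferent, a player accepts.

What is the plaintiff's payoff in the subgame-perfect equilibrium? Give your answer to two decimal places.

73.58

Round 4 (the defendant proposes): the plaintiff gets 12 if talks fail, so the defendant offers 12 and keeps 88.
Round 3 (the plaintiff proposes): the defendant can get 88 next round, worth 0.53 × 88 = 46.64 now, so the plaintiff offers 46.64, keeping 53.36.
Round 2 (the defendant proposes): the plaintiff can get 53.36 next round, worth 0.94 × 53.36 = 50.1584 now, so the defendant offers 50.1584, keeping 49.8416.
Round 1 (the plaintiff proposes): the defendant can get 49.8416 next round, worth 0.53 × 49.8416 = 26.416048 now. The plaintiff offers 26.416048 and keeps 100 − 26.416048 = 73.583952.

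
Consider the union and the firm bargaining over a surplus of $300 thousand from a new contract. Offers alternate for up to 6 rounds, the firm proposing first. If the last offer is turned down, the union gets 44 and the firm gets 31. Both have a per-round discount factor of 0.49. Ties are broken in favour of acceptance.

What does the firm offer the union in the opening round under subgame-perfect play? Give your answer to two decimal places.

100.57

By backward induction:
Round 6 (the union proposes): the firm gets 31 if talks fail, so the union offers 31 and keeps 269.
Round 5 (the firm proposes): the union can get 269 next round, worth 0.49 × 269 = 131.81 now; the firm offers that and keeps 168.19.
Round 4 (the union proposes): the firm can get 168.19 next round, worth 0.49 × 168.19 = 82.4131 now, so the union offers 82.4131, keeping 217.5869.
Round 3 (the firm proposes): the union can get 217.5869 next round, worth 0.49 × 217.5869 = 106.617581 now. The firm offers 106.617581 and keeps 300 − 106.617581 = 193.382419.
Round 2 (the union proposes): the firm can get 193.382419 next round, worth 0.49 × 193.382419 = 94.75738531 now; the union offers that and keeps 205.24261469.
Round 1 (the firm proposes): the union can get 205.24261469 next round, worth 0.49 × 205.24261469 = 100.5688811981 now. The firm offers 100.5688811981 and keeps 300 − 100.5688811981 = 199.4311188019.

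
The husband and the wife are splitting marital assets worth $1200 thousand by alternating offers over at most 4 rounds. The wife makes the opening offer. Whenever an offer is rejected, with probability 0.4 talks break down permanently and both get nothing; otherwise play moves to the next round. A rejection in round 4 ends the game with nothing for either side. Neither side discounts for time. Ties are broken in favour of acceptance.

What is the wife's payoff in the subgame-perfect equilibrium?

By backward induction:
Round 4 (the husband proposes): rejection yields 0 for the wife; the husband offers 0 and keeps 1200.
Round 3 (the wife proposes): rejecting gives the husband an expected 0.6 × 1200 = 720. The wife offers 720 and keeps 1200 − 720 = 480.
Round 2 (the husband proposes): rejecting gives the wife an expected 0.6 × 480 = 288; the husband offers that and keeps 912.
Round 1 (the wife proposes): rejecting gives the husband an expected 0.6 × 912 = 547.2; the wife offers that and keeps 652.8.

652.8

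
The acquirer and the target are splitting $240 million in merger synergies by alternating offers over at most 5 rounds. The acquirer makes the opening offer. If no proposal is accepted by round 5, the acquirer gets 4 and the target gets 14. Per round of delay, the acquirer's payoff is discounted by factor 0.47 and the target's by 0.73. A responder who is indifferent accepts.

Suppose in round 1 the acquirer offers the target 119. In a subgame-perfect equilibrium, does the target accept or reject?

Round 5 (the acquirer proposes): the target gets 14 if talks fail, so the acquirer offers 14 and keeps 226.
Round 4 (the target proposes): the acquirer can get 226 next round, worth 0.47 × 226 = 106.22 now, so the target offers 106.22, keeping 133.78.
Round 3 (the acquirer proposes): the target can get 133.78 next round, worth 0.73 × 133.78 = 97.6594 now, so the acquirer offers 97.6594, keeping 142.3406.
Round 2 (the target proposes): the acquirer can get 142.3406 next round, worth 0.47 × 142.3406 = 66.900082 now. The target offers 66.900082 and keeps 240 − 66.900082 = 173.099918.
So by rejecting in round 1, the target gets 173.099918 next round, worth 0.73 × 173.099918 = 126.36294014 now.
Offer 119 < 126.36294014, so the target rejects.

Reject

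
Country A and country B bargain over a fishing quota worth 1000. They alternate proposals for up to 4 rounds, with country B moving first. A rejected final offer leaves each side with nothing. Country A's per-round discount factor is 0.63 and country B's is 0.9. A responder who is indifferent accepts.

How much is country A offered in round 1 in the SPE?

Round 4 (country A proposes): rejection yields 0 for country B; country A offers 0 and keeps 1000.
Round 3 (country B proposes): country A can get 1000 next round, worth 0.63 × 1000 = 630 now; country B offers that and keeps 370.
Round 2 (country A proposes): country B can get 370 next round, worth 0.9 × 370 = 333 now, so country A offers 333, keeping 667.
Round 1 (country B proposes): country A can get 667 next round, worth 0.63 × 667 = 420.21 now; country B offers that and keeps 579.79.

420.21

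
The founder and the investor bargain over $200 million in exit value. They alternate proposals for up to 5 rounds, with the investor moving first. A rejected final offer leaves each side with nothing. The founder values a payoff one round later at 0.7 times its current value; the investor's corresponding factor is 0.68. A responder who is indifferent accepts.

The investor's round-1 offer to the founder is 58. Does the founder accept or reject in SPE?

Work out the founder's continuation value if the offer is rejected.
Round 5 (the investor proposes): rejection yields 0 for the founder; the investor offers 0 and keeps 200.
Round 4 (the founder proposes): the investor can get 200 next round, worth 0.68 × 200 = 136 now. The founder offers 136 and keeps 200 − 136 = 64.
Round 3 (the investor proposes): the founder can get 64 next round, worth 0.7 × 64 = 44.8 now, so the investor offers 44.8, keeping 155.2.
Round 2 (the founder proposes): the investor can get 155.2 next round, worth 0.68 × 155.2 = 105.536 now, so the founder offers 105.536, keeping 94.464.
So by rejecting in round 1, the founder gets 94.464 next round, worth 0.7 × 94.464 = 66.1248 now.
Offer 58 < 66.1248, so the founder rejects.

Reject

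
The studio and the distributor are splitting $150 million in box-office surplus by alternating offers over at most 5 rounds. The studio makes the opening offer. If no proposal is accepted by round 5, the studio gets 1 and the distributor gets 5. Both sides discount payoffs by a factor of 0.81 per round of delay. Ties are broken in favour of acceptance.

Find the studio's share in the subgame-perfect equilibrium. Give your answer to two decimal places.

By backward induction:
Round 5 (the studio proposes): the distributor gets 5 if talks fail, so the studio offers 5 and keeps 145.
Round 4 (the distributor proposes): the studio can get 145 next round, worth 0.81 × 145 = 117.45 now, so the distributor offers 117.45, keeping 32.55.
Round 3 (the studio proposes): the distributor can get 32.55 next round, worth 0.81 × 32.55 = 26.3655 now. The studio offers 26.3655 and keeps 150 − 26.3655 = 123.6345.
Round 2 (the distributor proposes): the studio can get 123.6345 next round, worth 0.81 × 123.6345 = 100.143945 now. The distributor offers 100.143945 and keeps 150 − 100.143945 = 49.856055.
Round 1 (the studio proposes): the distributor can get 49.856055 next round, worth 0.81 × 49.856055 = 40.38340455 now; the studio offers that and keeps 109.61659545.

109.62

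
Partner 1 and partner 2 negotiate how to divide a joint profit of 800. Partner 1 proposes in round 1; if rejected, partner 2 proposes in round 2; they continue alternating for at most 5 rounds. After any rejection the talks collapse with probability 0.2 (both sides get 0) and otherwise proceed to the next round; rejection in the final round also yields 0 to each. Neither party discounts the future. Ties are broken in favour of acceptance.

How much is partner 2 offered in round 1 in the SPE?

209.92

Round 5 (partner 1 proposes): partner 2 will accept anything ≥ 0, so partner 1 offers 0 and keeps 800.
Round 4 (partner 2 proposes): rejecting gives partner 1 an expected 0.8 × 800 = 640; partner 2 offers that and keeps 160.
Round 3 (partner 1 proposes): rejecting gives partner 2 an expected 0.8 × 160 = 128. Partner 1 offers 128 and keeps 800 − 128 = 672.
Round 2 (partner 2 proposes): rejecting gives partner 1 an expected 0.8 × 672 = 537.6, so partner 2 offers 537.6, keeping 262.4.
Round 1 (partner 1 proposes): rejecting gives partner 2 an expected 0.8 × 262.4 = 209.92; partner 1 offers that and keeps 590.08.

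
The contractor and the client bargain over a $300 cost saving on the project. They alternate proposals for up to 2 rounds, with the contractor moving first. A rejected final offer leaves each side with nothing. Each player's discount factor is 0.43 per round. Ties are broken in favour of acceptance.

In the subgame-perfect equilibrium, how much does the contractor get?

Round 2 (the client proposes): rejection yields 0 for the contractor; the client offers 0 and keeps 300.
Round 1 (the contractor proposes): the client can get 300 next round, worth 0.43 × 300 = 129 now. The contractor offers 129 and keeps 300 − 129 = 171.

171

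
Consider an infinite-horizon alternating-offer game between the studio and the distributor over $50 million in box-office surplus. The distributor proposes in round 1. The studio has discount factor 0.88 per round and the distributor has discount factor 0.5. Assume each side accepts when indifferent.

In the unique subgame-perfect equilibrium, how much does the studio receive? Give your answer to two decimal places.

Let x be the distributor's share when the distributor proposes and y be the studio's share when the studio proposes.
The studio accepts iff offered ≥ 0.88·y, so x = 50 − 0.88y. Symmetrically y = 50 − 0.5x.
Substituting: x = 50 − 0.88(50 − 0.5x), giving x(1 − 0.5·0.88) = 50(1 − 0.88).
So x = 50 × 0.12 / 0.56 ≈ 10.7143, and the studio receives 50 − x ≈ 39.2857.

39.29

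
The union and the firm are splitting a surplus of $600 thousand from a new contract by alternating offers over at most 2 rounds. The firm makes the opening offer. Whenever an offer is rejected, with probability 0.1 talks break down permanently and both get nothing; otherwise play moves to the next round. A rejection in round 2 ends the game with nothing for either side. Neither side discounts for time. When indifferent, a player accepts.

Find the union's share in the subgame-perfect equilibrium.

540

Round 2 (the union proposes): rejection yields 0 for the firm; the union offers 0 and keeps 600.
Round 1 (the firm proposes): rejecting gives the union an expected 0.9 × 600 = 540; the firm offers that and keeps 60.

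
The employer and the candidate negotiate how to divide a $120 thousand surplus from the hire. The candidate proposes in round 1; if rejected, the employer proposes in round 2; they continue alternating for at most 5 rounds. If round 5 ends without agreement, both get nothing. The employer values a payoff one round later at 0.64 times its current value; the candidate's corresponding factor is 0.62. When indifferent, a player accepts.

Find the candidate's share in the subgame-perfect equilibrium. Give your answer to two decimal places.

79.24

Round 5 (the candidate proposes): the employer will accept anything ≥ 0, so the candidate offers 0 and keeps 120.
Round 4 (the employer proposes): the candidate can get 120 next round, worth 0.62 × 120 = 74.4 now; the employer offers that and keeps 45.6.
Round 3 (the candidate proposes): the employer can get 45.6 next round, worth 0.64 × 45.6 = 29.184 now, so the candidate offers 29.184, keeping 90.816.
Round 2 (the employer proposes): the candidate can get 90.816 next round, worth 0.62 × 90.816 = 56.30592 now, so the employer offers 56.30592, keeping 63.69408.
Round 1 (the candidate proposes): the employer can get 63.69408 next round, worth 0.64 × 63.69408 = 40.7642112 now; the candidate offers that and keeps 79.2357888.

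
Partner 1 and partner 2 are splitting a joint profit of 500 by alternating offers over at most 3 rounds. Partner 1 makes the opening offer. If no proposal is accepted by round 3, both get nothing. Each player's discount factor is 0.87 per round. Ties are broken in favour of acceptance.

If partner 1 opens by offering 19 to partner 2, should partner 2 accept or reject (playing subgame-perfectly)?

Work out partner 2's continuation value if the offer is rejected.
Round 3 (partner 1 proposes): partner 2 will accept anything ≥ 0, so partner 1 offers 0 and keeps 500.
Round 2 (partner 2 proposes): partner 1 can get 500 next round, worth 0.87 × 500 = 435 now. Partner 2 offers 435 and keeps 500 − 435 = 65.
So by rejecting in round 1, partner 2 gets 65 next round, worth 0.87 × 65 = 56.55 now.
Offer 19 < 56.55, so partner 2 rejects.

Reject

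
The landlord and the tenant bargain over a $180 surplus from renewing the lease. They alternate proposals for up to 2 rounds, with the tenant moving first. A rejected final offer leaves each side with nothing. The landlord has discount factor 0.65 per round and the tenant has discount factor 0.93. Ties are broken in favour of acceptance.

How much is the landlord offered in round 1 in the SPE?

117

Round 2 (the landlord proposes): rejection yields 0 for the tenant; the landlord offers 0 and keeps 180.
Round 1 (the tenant proposes): the landlord can get 180 next round, worth 0.65 × 180 = 117 now. The tenant offers 117 and keeps 180 − 117 = 63.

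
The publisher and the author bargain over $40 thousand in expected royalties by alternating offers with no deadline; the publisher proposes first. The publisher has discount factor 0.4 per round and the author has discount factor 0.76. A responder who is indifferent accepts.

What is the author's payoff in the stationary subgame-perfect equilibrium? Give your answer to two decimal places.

26.21

Let x be the publisher's share when the publisher proposes and y be the author's share when the author proposes.
The author accepts iff offered ≥ 0.76·y, so x = 40 − 0.76y. Symmetrically y = 40 − 0.4x.
Substituting: x = 40 − 0.76(40 − 0.4x), giving x(1 − 0.4·0.76) = 40(1 − 0.76).
So x = 40 × 0.24 / 0.696 ≈ 13.7931, and the author receives 40 − x ≈ 26.2069.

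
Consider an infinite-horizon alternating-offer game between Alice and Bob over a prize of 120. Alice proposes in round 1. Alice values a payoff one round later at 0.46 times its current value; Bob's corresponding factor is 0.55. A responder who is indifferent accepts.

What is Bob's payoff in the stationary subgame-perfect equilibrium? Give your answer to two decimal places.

Let x be Alice's share when Alice proposes and y be Bob's share when Bob proposes.
Bob accepts iff offered ≥ 0.55·y, so x = 120 − 0.55y. Symmetrically y = 120 − 0.46x.
Substituting: x = 120 − 0.55(120 − 0.46x), giving x(1 − 0.46·0.55) = 120(1 − 0.55).
So x = 120 × 0.45 / 0.747 ≈ 72.2892, and Bob receives 120 − x ≈ 47.7108.

47.71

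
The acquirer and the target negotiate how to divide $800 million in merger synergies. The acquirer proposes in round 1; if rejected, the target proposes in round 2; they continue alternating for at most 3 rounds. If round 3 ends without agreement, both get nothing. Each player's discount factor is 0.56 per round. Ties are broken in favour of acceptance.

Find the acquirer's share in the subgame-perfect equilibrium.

602.88

Round 3 (the acquirer proposes): the target will accept anything ≥ 0, so the acquirer offers 0 and keeps 800.
Round 2 (the target proposes): the acquirer can get 800 next round, worth 0.56 × 800 = 448 now. The target offers 448 and keeps 800 − 448 = 352.
Round 1 (the acquirer proposes): the target can get 352 next round, worth 0.56 × 352 = 197.12 now; the acquirer offers that and keeps 602.88.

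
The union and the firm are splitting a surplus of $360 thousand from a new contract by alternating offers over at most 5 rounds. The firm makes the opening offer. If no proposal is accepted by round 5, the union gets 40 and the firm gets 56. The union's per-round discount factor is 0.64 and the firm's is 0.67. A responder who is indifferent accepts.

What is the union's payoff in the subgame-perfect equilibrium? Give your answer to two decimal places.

Solve by backward induction from round 5.
Round 5 (the firm proposes): the union gets 40 if talks fail, so the firm offers 40 and keeps 320.
Round 4 (the union proposes): the firm can get 320 next round, worth 0.67 × 320 = 214.4 now, so the union offers 214.4, keeping 145.6.
Round 3 (the firm proposes): the union can get 145.6 next round, worth 0.64 × 145.6 = 93.184 now. The firm offers 93.184 and keeps 360 − 93.184 = 266.816.
Round 2 (the union proposes): the firm can get 266.816 next round, worth 0.67 × 266.816 = 178.76672 now; the union offers that and keeps 181.23328.
Round 1 (the firm proposes): the union can get 181.23328 next round, worth 0.64 × 181.23328 = 115.9892992 now. The firm offers 115.9892992 and keeps 360 − 115.9892992 = 244.0107008.

115.99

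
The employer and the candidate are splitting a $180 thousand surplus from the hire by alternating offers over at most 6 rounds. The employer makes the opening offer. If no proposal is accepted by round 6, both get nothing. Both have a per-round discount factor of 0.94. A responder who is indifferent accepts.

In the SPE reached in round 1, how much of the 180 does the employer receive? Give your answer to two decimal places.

Round 6 (the candidate proposes): rejection yields 0 for the employer; the candidate offers 0 and keeps 180.
Round 5 (the employer proposes): the candidate can get 180 next round, worth 0.94 × 180 = 169.2 now, so the employer offers 169.2, keeping 10.8.
Round 4 (the candidate proposes): the employer can get 10.8 next round, worth 0.94 × 10.8 = 10.152 now. The candidate offers 10.152 and keeps 180 − 10.152 = 169.848.
Round 3 (the employer proposes): the candidate can get 169.848 next round, worth 0.94 × 169.848 = 159.65712 now. The employer offers 159.65712 and keeps 180 − 159.65712 = 20.34288.
Round 2 (the candidate proposes): the employer can get 20.34288 next round, worth 0.94 × 20.34288 = 19.1223072 now. The candidate offers 19.1223072 and keeps 180 − 19.1223072 = 160.8776928.
Round 1 (the employer proposes): the candidate can get 160.8776928 next round, worth 0.94 × 160.8776928 = 151.225031232 now, so the employer offers 151.225031232, keeping 28.774968768.

28.77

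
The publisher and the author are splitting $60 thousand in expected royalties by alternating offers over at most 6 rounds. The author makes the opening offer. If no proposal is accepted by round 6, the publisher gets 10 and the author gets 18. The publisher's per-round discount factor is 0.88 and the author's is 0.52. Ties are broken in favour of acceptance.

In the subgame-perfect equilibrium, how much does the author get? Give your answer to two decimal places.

15.32

By backward induction:
Round 6 (the publisher proposes): the author gets 18 if talks fail, so the publisher offers 18 and keeps 42.
Round 5 (the author proposes): the publisher can get 42 next round, worth 0.88 × 42 = 36.96 now; the author offers that and keeps 23.04.
Round 4 (the publisher proposes): the author can get 23.04 next round, worth 0.52 × 23.04 = 11.9808 now. The publisher offers 11.9808 and keeps 60 − 11.9808 = 48.0192.
Round 3 (the author proposes): the publisher can get 48.0192 next round, worth 0.88 × 48.0192 = 42.256896 now. The author offers 42.256896 and keeps 60 − 42.256896 = 17.743104.
Round 2 (the publisher proposes): the author can get 17.743104 next round, worth 0.52 × 17.743104 = 9.22641408 now; the publisher offers that and keeps 50.77358592.
Round 1 (the author proposes): the publisher can get 50.77358592 next round, worth 0.88 × 50.77358592 = 44.6807556096 now; the author offers that and keeps 15.3192443904.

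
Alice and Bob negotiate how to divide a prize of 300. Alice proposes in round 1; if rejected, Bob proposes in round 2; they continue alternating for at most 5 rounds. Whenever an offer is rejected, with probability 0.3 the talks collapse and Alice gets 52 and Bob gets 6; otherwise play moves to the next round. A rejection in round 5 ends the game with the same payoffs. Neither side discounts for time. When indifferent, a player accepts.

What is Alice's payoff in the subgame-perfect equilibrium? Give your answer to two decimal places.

Round 5 (Alice proposes): Bob gets 6 if talks fail, so Alice offers 6 and keeps 294.
Round 4 (Bob proposes): rejecting gives Alice an expected 0.7 × 294 + 0.3 × 52 = 221.4, so Bob offers 221.4, keeping 78.6.
Round 3 (Alice proposes): rejecting gives Bob an expected 0.7 × 78.6 + 0.3 × 6 = 56.82; Alice offers that and keeps 243.18.
Round 2 (Bob proposes): rejecting gives Alice an expected 0.7 × 243.18 + 0.3 × 52 = 185.826; Bob offers that and keeps 114.174.
Round 1 (Alice proposes): rejecting gives Bob an expected 0.7 × 114.174 + 0.3 × 6 = 81.7218; Alice offers that and keeps 218.2782.

218.28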